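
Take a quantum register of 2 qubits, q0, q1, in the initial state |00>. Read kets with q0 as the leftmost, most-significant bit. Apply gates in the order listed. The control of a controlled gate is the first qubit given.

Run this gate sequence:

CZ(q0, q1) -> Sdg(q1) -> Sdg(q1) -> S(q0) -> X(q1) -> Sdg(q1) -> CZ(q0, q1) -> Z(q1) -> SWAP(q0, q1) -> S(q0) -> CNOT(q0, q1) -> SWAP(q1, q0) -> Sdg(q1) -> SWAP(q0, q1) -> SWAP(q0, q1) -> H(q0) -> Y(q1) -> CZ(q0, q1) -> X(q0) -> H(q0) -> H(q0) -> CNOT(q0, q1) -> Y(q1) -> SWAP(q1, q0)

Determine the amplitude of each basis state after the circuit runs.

After the circuit, the state carries amplitude 0 on |00>, -sqrt(2)*I/2 on |01>, -sqrt(2)*I/2 on |10>, 0 on |11>.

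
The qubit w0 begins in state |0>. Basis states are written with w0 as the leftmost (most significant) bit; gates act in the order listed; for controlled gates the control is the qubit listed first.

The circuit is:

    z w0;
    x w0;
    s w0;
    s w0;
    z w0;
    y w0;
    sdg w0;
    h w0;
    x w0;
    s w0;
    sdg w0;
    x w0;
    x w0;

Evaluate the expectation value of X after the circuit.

In the final state, X has expectation 1.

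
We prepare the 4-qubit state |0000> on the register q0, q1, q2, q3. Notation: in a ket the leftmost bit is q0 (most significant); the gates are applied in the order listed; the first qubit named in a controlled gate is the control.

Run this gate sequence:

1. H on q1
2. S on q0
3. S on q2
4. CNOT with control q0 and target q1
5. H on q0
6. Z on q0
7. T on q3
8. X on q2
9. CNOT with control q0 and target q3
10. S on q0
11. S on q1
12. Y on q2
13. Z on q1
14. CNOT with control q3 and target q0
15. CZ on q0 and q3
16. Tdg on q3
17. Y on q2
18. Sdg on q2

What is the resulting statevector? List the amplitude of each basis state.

After the circuit, the state carries amplitude -I/2 on |0010>, exp(3*I*pi/4)/2 on |0011>, -1/2 on |0110>, exp(I*pi/4)/2 on |0111>, and 0 on every other basis state.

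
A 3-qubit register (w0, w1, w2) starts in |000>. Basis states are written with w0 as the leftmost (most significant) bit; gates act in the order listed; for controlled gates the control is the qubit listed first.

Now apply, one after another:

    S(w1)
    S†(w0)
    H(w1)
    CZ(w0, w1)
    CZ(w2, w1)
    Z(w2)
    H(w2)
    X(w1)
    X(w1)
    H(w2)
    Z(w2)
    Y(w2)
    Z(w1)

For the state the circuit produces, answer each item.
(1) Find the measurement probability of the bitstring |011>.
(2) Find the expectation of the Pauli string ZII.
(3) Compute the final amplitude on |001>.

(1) A full measurement returns |011> with probability 1/2.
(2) In the final state, ZII has expectation 1.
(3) The amplitude on |001> is sqrt(2)*I/2.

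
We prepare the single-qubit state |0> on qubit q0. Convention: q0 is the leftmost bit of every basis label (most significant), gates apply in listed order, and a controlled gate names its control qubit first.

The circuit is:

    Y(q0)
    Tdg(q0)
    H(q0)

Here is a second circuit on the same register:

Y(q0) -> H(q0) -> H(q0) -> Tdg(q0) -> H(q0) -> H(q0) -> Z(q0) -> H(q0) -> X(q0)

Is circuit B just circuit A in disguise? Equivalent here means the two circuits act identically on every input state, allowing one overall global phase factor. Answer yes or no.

Yes: on every input state the two circuits agree up to one overall phase factor.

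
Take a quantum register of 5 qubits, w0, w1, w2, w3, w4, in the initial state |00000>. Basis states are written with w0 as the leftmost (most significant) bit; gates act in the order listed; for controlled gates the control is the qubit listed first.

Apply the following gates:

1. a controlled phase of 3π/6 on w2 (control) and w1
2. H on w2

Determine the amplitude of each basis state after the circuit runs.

The resulting statevector has amplitude sqrt(2)/2 on |00000>, sqrt(2)/2 on |00100>, and 0 on every other basis state.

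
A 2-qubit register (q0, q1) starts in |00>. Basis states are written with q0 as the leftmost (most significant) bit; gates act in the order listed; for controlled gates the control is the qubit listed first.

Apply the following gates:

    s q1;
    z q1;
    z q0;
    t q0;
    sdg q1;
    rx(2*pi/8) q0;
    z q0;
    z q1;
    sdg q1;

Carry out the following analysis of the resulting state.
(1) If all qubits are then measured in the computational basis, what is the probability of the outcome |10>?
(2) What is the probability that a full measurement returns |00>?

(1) A full measurement returns |10> with probability 1/2 - sqrt(2)/4.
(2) Outcome |00> occurs with probability sqrt(2)/4 + 1/2.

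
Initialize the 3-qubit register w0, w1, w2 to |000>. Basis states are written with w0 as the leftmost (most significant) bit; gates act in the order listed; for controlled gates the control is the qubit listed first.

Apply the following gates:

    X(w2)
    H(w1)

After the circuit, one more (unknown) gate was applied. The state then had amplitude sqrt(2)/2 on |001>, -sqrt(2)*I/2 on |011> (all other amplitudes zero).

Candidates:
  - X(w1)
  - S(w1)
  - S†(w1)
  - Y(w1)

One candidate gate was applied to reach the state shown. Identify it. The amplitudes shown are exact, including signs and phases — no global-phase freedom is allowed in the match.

The applied gate was S†(w1).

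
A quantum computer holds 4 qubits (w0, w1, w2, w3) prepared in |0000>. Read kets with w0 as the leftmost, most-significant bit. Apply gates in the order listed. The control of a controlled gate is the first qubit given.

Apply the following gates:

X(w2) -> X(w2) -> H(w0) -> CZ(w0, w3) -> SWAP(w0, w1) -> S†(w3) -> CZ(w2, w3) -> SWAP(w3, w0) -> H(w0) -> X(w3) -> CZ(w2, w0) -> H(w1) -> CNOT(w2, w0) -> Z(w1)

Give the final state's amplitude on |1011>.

The amplitude on |1011> is 0.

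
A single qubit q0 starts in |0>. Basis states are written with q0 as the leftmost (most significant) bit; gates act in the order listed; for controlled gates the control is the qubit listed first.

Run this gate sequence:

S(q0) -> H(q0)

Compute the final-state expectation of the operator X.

The expectation value of X is 1.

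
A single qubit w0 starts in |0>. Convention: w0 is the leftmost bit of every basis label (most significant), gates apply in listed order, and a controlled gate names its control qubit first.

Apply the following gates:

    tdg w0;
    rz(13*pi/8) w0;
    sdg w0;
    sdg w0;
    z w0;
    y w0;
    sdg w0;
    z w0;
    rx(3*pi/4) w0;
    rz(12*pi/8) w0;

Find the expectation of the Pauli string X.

The observable X averages to sqrt(2)/2.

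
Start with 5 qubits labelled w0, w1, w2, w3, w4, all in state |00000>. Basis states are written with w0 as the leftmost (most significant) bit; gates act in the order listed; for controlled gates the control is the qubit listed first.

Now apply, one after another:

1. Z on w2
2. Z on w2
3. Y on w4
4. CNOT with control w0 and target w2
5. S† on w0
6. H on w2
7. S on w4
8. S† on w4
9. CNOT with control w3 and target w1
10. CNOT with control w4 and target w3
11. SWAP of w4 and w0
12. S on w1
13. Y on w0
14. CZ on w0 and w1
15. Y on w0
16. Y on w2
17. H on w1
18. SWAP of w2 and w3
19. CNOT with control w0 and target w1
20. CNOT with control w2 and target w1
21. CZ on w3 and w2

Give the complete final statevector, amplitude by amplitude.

The resulting statevector has amplitude 1/2 on |10100>, 1/2 on |10110>, 1/2 on |11100>, 1/2 on |11110>, and 0 on every other basis state.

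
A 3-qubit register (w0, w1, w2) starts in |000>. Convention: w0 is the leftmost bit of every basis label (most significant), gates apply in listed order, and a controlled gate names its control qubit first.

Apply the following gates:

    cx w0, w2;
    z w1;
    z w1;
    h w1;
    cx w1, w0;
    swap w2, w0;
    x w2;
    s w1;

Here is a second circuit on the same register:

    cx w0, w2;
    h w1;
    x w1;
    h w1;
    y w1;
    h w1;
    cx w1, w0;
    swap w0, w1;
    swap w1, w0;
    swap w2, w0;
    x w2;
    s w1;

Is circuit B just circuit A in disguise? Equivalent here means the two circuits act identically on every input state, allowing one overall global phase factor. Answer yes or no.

No — the two circuits implement different unitaries, even allowing a global phase.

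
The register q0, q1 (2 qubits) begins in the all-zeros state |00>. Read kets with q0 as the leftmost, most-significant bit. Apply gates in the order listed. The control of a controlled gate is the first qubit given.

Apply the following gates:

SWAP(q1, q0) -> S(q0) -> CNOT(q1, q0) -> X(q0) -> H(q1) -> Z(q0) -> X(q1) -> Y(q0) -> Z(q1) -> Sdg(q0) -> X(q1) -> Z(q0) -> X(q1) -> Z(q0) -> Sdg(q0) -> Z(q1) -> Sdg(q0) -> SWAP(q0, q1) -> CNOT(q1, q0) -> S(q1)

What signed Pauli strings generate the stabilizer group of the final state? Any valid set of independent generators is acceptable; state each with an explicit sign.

One valid set of independent stabilizer generators is +XI, +IZ (any independent generating set of the same group is equally correct).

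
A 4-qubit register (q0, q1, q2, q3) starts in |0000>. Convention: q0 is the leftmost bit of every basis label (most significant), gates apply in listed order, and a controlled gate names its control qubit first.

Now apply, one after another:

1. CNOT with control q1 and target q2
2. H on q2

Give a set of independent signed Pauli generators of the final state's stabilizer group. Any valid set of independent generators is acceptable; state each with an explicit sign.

The stabilizer group can be generated by +IIXI, +ZIII, +IZII, +IIIZ, among other valid generating sets.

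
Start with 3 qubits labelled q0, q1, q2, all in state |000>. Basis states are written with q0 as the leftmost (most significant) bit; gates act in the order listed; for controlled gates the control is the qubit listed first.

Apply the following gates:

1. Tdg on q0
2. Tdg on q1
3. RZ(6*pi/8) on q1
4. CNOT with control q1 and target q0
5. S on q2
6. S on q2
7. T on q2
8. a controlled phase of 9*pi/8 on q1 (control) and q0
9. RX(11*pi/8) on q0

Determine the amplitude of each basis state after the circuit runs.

The final amplitudes are exp(5*I*pi/8)*cos(5*pi/16) on |000>, -exp(I*pi/8)*sin(5*pi/16) on |100>, and 0 on every other basis state.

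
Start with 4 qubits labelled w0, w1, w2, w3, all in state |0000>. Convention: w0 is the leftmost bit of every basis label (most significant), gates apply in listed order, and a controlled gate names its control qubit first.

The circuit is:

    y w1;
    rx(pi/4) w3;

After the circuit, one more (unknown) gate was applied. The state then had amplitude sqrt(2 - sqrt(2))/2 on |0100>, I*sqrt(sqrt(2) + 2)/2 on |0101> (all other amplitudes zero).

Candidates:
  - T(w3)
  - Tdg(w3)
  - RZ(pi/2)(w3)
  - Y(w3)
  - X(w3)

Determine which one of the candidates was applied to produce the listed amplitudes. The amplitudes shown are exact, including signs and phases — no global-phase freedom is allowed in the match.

The applied gate was X(w3).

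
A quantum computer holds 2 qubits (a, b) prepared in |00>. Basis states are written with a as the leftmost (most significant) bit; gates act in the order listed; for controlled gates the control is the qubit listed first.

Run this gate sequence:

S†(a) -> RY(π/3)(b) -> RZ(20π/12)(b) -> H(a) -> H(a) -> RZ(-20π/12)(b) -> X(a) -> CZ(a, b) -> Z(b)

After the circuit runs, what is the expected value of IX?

In the final state, IX has expectation sqrt(3)/2. Key observation: steps 3-6 multiply out to the identity, so the circuit reduces to the remaining gates.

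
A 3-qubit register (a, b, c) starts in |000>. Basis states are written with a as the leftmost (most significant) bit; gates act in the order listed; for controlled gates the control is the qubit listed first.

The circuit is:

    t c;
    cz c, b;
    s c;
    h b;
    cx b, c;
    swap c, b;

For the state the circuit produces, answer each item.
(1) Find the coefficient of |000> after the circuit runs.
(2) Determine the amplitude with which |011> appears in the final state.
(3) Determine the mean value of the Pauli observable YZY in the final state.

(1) The amplitude on |000> is sqrt(2)/2.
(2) The amplitude on |011> is sqrt(2)/2.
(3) In the final state, YZY has expectation 0.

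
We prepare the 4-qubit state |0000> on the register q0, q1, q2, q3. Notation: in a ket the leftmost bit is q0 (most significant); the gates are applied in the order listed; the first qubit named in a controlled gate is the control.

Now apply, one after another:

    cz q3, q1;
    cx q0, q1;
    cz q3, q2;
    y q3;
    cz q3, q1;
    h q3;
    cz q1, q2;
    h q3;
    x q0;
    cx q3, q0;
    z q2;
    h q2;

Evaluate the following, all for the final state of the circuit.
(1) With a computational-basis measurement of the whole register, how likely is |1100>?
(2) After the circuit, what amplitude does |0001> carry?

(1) The probability of measuring |1100> is 0.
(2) The amplitude on |0001> is sqrt(2)*I/2.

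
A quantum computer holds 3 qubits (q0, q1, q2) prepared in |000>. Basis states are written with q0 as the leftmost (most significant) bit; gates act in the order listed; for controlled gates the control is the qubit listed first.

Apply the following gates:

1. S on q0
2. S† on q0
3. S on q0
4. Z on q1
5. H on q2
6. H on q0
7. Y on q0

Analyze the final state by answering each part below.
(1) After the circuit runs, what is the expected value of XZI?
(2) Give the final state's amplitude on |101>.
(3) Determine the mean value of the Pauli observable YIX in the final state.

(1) The expectation value of XZI is -1. Key observation: gates 1-2 undo each other exactly, leaving only the rest of the circuit to track.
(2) The amplitude on |101> is I/2.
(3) In the final state, YIX has expectation 0.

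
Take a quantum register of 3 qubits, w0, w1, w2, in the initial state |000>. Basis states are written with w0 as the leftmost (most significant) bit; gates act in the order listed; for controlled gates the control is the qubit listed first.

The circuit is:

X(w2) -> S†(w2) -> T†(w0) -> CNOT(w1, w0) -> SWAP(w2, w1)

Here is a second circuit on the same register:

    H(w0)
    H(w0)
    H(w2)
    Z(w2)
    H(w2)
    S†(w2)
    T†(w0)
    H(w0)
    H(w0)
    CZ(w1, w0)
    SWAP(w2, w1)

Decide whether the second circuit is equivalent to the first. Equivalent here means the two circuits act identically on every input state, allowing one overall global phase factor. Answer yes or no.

No, they are not equivalent — no single phase factor reconciles the two unitaries.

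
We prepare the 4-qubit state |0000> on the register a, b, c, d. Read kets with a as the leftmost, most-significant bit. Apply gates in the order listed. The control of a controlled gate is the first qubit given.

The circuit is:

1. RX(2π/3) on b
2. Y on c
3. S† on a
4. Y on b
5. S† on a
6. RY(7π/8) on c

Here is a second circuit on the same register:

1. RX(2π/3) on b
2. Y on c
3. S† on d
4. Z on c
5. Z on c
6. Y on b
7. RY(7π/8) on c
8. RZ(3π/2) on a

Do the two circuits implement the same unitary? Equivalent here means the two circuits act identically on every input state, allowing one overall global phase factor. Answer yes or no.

No: there is an input state on which the two circuits produce genuinely different outputs (not merely differing by a phase).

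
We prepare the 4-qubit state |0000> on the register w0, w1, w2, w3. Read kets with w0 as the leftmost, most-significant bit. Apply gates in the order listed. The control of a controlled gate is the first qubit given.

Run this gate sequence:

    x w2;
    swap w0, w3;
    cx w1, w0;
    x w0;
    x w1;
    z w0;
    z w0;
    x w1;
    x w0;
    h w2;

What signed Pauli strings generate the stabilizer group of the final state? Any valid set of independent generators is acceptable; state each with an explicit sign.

The final state is stabilized by the group generated by -IIXI, +ZIII, +IZII, +IIIZ; other independent generating sets are equally valid.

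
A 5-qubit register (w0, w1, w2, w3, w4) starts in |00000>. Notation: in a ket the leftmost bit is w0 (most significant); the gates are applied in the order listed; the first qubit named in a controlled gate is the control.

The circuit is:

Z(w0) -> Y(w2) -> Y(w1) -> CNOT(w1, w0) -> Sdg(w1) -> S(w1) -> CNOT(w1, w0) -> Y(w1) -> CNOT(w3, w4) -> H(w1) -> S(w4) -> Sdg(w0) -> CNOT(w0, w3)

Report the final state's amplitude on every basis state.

The resulting statevector has amplitude sqrt(2)*I/2 on |00100>, sqrt(2)*I/2 on |01100>, and 0 on every other basis state. Key observation: gates 3-8 undo each other exactly, leaving only the rest of the circuit to track.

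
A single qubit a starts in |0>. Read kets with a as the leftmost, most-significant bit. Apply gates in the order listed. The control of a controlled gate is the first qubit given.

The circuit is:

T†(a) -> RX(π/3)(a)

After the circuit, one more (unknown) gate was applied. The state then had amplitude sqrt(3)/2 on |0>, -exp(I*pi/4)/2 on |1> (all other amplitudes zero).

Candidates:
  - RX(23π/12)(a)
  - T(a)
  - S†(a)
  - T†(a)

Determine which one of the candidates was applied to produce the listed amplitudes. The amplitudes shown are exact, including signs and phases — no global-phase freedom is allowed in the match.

The applied gate was T†(a).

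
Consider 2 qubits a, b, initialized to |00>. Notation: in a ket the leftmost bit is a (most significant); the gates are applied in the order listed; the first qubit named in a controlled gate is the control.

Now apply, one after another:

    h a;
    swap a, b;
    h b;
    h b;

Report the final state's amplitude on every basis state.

The resulting statevector has amplitude sqrt(2)/2 on |00>, sqrt(2)/2 on |01>, 0 on |10>, 0 on |11>. Key observation: gates 3-4 undo each other exactly, leaving only the rest of the circuit to track.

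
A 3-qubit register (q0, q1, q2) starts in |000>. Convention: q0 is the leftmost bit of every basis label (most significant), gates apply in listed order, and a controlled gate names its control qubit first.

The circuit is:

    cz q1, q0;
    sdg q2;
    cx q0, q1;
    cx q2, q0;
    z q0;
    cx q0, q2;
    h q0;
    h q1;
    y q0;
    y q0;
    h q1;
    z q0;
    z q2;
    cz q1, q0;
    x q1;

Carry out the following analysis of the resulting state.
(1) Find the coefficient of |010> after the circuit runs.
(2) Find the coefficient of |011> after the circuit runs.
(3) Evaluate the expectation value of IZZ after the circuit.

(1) The amplitude on |010> is sqrt(2)/2. Key observation: the block from step 8 through step 11 cancels to the identity and can be dropped.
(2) The amplitude on |011> is 0.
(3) The expectation value of IZZ is -1.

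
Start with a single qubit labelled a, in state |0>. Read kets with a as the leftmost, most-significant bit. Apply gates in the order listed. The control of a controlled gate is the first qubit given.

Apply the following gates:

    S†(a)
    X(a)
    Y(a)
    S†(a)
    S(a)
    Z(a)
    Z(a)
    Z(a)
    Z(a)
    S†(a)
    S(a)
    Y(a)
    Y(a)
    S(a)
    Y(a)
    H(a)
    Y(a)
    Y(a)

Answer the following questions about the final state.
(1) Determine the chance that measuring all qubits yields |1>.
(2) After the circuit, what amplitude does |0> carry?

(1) A full measurement returns |1> with probability 1/2. Key observation: the block from step 4 through step 11 cancels to the identity and can be dropped.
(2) The amplitude on |0> is sqrt(2)/2.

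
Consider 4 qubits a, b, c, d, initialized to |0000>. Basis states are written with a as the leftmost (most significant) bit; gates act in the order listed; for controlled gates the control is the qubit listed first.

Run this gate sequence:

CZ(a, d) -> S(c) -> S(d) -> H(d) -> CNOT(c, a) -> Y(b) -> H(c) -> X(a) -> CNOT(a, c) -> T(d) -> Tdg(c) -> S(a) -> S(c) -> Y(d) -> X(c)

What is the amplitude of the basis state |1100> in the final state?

The amplitude on |1100> is -1/2.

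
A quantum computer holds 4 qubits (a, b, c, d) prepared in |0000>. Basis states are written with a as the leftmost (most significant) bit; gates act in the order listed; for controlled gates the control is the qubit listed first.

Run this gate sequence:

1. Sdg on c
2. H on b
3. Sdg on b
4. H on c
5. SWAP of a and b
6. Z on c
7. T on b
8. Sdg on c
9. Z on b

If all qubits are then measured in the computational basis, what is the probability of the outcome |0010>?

The probability of measuring |0010> is 1/4.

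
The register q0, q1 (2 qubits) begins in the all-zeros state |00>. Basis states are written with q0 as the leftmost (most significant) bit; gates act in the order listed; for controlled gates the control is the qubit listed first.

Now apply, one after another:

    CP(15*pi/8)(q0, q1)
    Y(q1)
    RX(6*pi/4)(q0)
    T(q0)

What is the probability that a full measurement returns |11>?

Outcome |11> occurs with probability 1/2.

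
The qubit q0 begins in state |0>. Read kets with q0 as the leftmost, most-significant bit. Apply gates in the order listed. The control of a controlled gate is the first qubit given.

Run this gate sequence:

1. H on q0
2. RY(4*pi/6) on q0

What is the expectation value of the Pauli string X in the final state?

The expectation value of X is -1/2.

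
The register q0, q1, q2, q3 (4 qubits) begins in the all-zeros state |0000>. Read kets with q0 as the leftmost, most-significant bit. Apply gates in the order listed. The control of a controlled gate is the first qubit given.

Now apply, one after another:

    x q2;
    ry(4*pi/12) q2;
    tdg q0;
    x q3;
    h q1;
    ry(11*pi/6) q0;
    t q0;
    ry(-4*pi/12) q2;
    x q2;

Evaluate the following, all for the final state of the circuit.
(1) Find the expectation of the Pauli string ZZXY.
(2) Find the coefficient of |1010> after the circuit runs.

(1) In the final state, ZZXY has expectation 0.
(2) The final state's coefficient on |1010> equals 0.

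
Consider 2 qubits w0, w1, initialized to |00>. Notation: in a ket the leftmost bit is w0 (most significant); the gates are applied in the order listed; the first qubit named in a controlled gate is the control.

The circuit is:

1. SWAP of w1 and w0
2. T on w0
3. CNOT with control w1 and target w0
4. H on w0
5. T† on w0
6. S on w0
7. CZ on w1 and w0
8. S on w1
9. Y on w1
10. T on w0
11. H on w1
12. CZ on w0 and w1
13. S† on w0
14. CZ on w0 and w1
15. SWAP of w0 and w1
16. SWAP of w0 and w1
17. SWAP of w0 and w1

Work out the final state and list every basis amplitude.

After the circuit, the state carries amplitude I/2 on |00>, I/2 on |01>, -I/2 on |10>, -I/2 on |11>.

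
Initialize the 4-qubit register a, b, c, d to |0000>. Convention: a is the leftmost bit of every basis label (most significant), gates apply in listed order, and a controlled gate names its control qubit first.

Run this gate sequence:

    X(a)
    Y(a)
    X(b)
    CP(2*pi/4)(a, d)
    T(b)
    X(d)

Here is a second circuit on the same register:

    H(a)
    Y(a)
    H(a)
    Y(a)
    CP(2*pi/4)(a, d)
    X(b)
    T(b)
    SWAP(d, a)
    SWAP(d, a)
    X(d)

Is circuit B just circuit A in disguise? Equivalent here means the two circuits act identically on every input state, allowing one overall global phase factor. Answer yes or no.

No, they are not equivalent — no single phase factor reconciles the two unitaries.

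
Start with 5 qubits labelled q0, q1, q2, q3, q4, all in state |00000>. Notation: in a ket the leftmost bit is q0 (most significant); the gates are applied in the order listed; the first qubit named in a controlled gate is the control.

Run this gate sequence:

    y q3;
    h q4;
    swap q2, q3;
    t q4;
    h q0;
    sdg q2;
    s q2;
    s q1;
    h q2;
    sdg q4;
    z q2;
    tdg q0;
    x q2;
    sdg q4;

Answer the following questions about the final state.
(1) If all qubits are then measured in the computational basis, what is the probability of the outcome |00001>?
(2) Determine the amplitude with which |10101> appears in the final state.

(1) A full measurement returns |00001> with probability 1/8.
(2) The amplitude on |10101> is -sqrt(2)*I/4.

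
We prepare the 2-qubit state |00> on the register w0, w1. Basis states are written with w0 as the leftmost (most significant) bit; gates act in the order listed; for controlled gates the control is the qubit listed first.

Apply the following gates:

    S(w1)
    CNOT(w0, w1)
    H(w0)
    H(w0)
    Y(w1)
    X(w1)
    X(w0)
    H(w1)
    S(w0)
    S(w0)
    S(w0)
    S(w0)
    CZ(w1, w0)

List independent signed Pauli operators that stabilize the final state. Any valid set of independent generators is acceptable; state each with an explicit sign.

One valid set of independent stabilizer generators is -IX, -ZI (any independent generating set of the same group is equally correct). Key observation: steps 9-12 multiply out to the identity, so the circuit reduces to the remaining gates.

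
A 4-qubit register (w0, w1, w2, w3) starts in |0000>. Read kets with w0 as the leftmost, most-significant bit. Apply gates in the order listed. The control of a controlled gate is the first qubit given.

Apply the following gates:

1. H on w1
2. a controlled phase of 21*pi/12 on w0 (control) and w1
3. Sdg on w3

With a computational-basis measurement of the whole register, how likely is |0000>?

A full measurement returns |0000> with probability 1/2.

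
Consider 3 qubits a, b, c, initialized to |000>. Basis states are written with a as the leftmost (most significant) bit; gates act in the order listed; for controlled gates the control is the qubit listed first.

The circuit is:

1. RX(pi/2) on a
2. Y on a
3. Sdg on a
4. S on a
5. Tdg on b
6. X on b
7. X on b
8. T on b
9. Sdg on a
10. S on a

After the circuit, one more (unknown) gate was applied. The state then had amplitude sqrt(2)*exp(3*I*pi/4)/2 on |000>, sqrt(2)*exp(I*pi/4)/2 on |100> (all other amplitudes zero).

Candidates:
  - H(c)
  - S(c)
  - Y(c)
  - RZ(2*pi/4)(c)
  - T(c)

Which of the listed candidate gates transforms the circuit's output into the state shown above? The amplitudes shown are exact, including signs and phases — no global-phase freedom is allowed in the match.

It was RZ(2*pi/4)(c) that produced the state shown. Key observation: the block from step 4 through step 9 cancels to the identity and can be dropped.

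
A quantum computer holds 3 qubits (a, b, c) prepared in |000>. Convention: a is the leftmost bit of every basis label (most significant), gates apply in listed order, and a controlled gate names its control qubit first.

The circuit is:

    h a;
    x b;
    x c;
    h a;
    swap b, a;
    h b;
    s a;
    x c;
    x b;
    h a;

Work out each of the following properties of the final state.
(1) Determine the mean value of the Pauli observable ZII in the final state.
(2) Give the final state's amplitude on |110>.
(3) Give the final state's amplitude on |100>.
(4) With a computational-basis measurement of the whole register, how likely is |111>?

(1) In the final state, ZII has expectation 0.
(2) |110> carries amplitude -I/2 in the final state.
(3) |100> carries amplitude -I/2 in the final state.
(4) A full measurement returns |111> with probability 0.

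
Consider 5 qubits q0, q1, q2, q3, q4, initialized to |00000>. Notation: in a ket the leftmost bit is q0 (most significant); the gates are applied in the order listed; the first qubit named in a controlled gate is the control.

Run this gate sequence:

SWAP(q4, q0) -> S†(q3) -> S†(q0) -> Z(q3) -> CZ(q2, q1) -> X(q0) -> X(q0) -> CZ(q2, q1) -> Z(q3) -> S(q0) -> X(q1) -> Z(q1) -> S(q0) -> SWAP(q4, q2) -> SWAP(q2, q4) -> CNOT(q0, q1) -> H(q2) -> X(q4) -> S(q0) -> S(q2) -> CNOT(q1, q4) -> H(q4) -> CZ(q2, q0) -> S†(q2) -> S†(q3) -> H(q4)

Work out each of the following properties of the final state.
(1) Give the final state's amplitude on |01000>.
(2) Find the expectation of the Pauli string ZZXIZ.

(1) The amplitude on |01000> is -sqrt(2)/2. Key observation: the block from step 3 through step 10 cancels to the identity and can be dropped.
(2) The expectation value of ZZXIZ is -1.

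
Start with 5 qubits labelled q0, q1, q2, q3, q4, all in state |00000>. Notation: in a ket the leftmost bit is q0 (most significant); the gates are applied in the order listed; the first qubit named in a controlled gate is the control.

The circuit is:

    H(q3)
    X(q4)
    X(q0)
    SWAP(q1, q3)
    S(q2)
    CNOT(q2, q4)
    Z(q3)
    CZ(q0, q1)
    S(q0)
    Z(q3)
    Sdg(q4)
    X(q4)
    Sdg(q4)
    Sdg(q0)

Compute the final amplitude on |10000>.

|10000> carries amplitude -sqrt(2)*I/2 in the final state.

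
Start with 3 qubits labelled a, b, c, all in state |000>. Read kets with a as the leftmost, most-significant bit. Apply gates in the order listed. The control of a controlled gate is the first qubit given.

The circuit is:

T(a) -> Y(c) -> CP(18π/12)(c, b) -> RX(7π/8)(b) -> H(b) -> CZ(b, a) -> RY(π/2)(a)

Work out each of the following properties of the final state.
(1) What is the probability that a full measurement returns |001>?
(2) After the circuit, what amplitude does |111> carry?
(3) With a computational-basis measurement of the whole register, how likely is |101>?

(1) The probability of measuring |001> is 1/4.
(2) The final state's coefficient on |111> equals exp(15*I*pi/16)/2.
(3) The probability of measuring |101> is 1/4.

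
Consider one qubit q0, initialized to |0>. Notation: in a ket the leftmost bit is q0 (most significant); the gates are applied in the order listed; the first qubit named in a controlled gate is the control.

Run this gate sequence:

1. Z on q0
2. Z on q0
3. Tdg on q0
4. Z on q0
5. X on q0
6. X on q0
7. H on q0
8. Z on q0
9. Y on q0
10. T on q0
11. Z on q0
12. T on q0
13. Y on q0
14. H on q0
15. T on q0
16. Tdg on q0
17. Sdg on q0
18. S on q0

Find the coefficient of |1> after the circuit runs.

|1> carries amplitude 1/2 - I/2 in the final state.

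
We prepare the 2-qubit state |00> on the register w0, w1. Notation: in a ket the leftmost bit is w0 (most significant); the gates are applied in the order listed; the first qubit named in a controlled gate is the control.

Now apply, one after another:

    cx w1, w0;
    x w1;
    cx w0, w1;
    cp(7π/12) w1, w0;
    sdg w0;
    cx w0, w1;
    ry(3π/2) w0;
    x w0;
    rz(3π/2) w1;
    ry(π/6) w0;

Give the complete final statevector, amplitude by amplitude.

After the circuit, the state carries amplitude 0 on |00>, sqrt(3)*exp(3*I*pi/4)/2 on |01>, 0 on |10>, -exp(3*I*pi/4)/2 on |11>.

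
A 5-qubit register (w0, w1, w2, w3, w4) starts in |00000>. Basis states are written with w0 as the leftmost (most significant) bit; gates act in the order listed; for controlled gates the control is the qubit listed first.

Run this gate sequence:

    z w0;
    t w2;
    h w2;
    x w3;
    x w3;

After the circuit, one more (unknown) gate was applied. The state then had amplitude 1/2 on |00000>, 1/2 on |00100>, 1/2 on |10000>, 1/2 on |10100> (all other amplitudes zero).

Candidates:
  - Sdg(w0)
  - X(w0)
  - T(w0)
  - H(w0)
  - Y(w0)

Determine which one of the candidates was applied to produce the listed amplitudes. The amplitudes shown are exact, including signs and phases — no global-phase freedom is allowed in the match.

It was H(w0) that produced the state shown. Key observation: steps 4-5 multiply out to the identity, so the circuit reduces to the remaining gates.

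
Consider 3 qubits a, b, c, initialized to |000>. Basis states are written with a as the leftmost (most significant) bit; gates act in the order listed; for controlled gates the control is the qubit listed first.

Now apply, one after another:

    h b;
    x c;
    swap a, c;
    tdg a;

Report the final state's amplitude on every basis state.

After the circuit, the state carries amplitude -sqrt(2)*exp(3*I*pi/4)/2 on |100>, -sqrt(2)*exp(3*I*pi/4)/2 on |110>, and 0 on every other basis state.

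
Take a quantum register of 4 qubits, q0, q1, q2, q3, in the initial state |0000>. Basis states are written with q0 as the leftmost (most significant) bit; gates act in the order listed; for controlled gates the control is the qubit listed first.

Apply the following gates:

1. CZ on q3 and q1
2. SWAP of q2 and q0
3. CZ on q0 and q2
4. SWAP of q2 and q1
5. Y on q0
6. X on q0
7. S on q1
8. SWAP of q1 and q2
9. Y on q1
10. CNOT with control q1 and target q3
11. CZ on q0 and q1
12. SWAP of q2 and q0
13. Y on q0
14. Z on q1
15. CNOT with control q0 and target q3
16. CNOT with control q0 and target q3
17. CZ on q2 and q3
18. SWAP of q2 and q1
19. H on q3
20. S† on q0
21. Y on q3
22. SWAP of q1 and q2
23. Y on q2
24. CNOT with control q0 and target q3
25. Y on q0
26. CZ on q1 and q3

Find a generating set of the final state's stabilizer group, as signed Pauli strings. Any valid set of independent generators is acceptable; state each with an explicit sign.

One valid set of independent stabilizer generators is -IIIX, +ZIII, -IZII, -IIZI (any independent generating set of the same group is equally correct). Key observation: steps 15-16 multiply out to the identity, so the circuit reduces to the remaining gates.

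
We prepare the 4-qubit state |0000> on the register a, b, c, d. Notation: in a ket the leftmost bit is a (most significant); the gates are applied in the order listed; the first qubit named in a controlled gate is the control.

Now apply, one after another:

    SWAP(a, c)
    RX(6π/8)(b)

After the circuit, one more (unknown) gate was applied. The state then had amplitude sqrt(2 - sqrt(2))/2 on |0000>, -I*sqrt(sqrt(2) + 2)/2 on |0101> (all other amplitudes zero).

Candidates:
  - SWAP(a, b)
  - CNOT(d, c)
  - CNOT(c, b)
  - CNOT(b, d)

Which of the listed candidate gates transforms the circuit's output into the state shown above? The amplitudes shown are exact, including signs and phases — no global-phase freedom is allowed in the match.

The unique candidate consistent with the amplitudes is CNOT(b, d).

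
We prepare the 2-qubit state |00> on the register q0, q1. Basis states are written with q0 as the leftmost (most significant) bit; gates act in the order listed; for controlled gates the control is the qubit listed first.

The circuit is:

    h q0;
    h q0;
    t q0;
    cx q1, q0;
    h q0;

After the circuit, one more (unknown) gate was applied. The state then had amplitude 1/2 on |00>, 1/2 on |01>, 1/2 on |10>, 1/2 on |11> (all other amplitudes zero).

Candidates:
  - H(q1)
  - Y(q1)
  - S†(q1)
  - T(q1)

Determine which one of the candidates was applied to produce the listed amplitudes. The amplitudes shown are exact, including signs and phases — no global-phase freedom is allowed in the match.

The unique candidate consistent with the amplitudes is H(q1). Key observation: the block from step 1 through step 2 cancels to the identity and can be dropped.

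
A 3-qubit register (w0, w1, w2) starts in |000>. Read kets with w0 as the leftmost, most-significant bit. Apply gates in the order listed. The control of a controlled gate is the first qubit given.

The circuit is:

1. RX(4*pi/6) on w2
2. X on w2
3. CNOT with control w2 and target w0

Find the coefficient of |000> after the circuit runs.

The final state's coefficient on |000> equals -sqrt(3)*I/2.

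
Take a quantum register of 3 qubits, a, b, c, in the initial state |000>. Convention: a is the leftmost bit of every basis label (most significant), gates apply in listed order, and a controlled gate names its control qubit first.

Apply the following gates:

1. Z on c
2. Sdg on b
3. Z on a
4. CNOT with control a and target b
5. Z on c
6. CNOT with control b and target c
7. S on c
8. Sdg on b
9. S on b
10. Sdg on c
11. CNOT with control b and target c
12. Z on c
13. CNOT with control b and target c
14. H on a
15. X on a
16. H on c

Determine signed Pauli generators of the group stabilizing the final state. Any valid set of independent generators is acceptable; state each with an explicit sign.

One valid set of independent stabilizer generators is +XII, +IIX, +IZI (any independent generating set of the same group is equally correct). Key observation: steps 5-12 multiply out to the identity, so the circuit reduces to the remaining gates.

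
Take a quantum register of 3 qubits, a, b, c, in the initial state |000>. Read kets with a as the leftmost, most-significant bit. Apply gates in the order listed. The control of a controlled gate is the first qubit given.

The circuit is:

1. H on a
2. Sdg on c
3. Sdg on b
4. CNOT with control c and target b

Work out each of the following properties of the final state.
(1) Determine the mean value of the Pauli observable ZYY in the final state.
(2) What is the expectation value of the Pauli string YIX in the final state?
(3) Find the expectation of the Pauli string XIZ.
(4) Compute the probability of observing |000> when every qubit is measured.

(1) The observable ZYY averages to 0.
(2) In the final state, YIX has expectation 0.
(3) The expectation value of XIZ is 1.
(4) The probability of measuring |000> is 1/2.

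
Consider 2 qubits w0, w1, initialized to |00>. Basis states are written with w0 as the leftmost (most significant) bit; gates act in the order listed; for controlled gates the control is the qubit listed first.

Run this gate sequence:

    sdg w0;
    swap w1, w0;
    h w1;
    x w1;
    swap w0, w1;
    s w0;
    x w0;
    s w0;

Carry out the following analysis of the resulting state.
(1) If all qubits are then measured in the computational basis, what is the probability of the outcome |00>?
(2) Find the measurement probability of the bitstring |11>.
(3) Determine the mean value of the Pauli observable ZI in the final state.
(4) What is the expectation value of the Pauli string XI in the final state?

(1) The probability of measuring |00> is 1/2.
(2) The probability of measuring |11> is 0.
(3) In the final state, ZI has expectation 0.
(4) In the final state, XI has expectation 1.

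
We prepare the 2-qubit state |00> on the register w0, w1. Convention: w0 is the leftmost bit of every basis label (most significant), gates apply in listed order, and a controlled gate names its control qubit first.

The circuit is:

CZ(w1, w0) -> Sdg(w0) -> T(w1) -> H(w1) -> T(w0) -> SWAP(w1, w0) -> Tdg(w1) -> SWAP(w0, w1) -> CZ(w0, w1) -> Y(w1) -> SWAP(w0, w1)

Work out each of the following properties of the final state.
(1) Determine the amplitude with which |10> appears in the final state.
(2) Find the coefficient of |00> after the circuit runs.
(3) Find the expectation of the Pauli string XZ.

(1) The final state's coefficient on |10> equals sqrt(2)*I/2.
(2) The final state's coefficient on |00> equals -sqrt(2)*I/2.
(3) In the final state, XZ has expectation -1.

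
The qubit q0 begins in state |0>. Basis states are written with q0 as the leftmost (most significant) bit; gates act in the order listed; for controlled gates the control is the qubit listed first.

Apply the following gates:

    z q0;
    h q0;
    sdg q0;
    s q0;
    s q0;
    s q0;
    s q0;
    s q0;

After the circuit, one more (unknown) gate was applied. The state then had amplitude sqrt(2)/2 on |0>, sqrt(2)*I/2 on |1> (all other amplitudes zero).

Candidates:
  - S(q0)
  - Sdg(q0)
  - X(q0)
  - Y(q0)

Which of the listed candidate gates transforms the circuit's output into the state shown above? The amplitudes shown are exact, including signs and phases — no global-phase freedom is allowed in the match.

The applied gate was S(q0). Key observation: steps 4-7 multiply out to the identity, so the circuit reduces to the remaining gates.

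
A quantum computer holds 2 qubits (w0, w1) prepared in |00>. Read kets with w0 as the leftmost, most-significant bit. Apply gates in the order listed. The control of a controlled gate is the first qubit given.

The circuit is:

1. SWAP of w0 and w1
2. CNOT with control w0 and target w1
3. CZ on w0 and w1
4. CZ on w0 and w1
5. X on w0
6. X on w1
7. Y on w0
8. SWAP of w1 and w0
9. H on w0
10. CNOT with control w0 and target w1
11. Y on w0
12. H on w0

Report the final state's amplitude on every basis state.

The resulting statevector has amplitude 1/2 on |00>, 1/2 on |01>, -1/2 on |10>, 1/2 on |11>. Key observation: steps 3-4 multiply out to the identity, so the circuit reduces to the remaining gates.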